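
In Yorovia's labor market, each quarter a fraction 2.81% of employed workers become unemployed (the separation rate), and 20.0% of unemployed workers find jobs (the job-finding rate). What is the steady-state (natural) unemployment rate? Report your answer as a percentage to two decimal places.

At steady state the flows balance: s·E = f·U, so U/(E+U) = s/(s+f).
u* = 2.81 / (2.81 + 20.0) = 2.81 / 22.81 = 12.32%.

Steady-state unemployment rate ≈ 12.32%.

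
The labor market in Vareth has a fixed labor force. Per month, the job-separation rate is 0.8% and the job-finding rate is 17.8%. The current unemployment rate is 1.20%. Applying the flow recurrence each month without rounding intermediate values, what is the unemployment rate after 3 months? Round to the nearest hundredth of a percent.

With a fixed labor force, u_{t+1} = u_t + s·(1−u_t) − f·u_t = u_t·(1−s−f) + s.
Here 1−s−f = 0.814 and s = 0.008.
u_1 = 0.012000 × 0.814 + 0.008 = 0.017768.
u_2 = 0.017768 × 0.814 + 0.008 = 0.022463.
u_3 = 0.022463 × 0.814 + 0.008 = 0.026285.

Unemployment rate after three months ≈ 2.63%.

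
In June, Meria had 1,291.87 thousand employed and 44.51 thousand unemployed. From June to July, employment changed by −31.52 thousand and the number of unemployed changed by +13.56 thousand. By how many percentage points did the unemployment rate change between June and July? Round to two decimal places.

The unemployment rate changed by +1.07 percentage points.

June: labor force = 1,291.87 + 44.51 = 1,336.38; u = 44.51/1,336.38 = 3.33%.
July: labor force = 1,260.35 + 58.07 = 1,318.42; u = 58.07/1,318.42 = 4.40%.
Change = 4.40% − 3.33% = +1.07 pp.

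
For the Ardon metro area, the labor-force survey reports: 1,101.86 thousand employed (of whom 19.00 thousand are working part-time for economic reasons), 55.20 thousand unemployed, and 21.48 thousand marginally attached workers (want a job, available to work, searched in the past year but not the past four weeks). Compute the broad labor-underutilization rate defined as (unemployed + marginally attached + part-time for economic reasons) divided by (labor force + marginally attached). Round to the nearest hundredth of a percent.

Broad underutilization rate ≈ 8.12%.

Labor force = 1,101.86 + 55.20 = 1,157.06 thousand.
Numerator = 55.20 + 21.48 + 19.00 = 95.68 thousand.
Denominator = 1,157.06 + 21.48 = 1,178.54 thousand.
Broad rate = 95.68 / 1,178.54 = 8.12%.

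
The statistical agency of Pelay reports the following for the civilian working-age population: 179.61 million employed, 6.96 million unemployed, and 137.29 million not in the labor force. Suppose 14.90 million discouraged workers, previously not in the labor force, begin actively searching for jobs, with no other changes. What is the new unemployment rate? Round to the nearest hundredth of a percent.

New unemployment rate ≈ 10.85%.

Initially, labor force = 179.61 + 6.96 = 186.57 million, so u = 6.96/186.57 = 3.73%.
After the change, unemployed and labor force both rise by 14.90 → E = 179.61, U = 21.86, labor force = 201.47 million.
New unemployment rate = 21.86 / 201.47 = 10.85%.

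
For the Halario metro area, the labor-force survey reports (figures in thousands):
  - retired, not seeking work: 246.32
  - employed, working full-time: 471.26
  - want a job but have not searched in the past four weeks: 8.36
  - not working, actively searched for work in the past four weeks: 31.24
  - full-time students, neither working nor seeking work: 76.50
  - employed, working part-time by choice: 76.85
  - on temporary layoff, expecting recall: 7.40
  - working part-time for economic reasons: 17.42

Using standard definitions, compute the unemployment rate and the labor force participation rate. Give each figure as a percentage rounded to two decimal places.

Unemployment rate ≈ 6.40%; labor force participation rate ≈ 64.59%.

Employed = 471.26 + 76.85 + 17.42 = 565.53 thousand (anyone who worked, including part-time for economic reasons, counts as employed).
Unemployed = 31.24 + 7.40 = 38.64 thousand (jobless and actively searching, or on temporary layoff).
Labor force = 565.53 + 38.64 = 604.17 thousand.
Not in labor force = 246.32 + 8.36 + 76.50 = 331.18 thousand (those not working and not actively searching are outside the labor force — including those who want a job but have given up searching).
Civilian working-age population = 604.17 + 331.18 = 935.35 thousand.
Unemployment rate = 38.64 / 604.17 = 6.40%.
Labor force participation rate = 604.17 / 935.35 = 64.59%.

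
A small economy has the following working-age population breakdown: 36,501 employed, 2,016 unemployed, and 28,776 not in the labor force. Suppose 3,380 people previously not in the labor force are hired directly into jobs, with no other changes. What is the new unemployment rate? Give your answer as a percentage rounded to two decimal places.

Initially, labor force = 36,501 + 2,016 = 38,517, so u = 2,016/38,517 = 5.23%.
After the change, employed and labor force both rise by 3,380; unemployed unchanged → E = 39,881, U = 2,016, labor force = 41,897.
New unemployment rate = 2,016 / 41,897 = 4.81%.

New unemployment rate ≈ 4.81%.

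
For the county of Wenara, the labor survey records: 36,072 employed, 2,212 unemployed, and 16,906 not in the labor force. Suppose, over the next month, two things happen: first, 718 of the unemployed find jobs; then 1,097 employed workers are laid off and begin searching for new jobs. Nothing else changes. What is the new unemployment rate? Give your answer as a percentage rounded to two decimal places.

New unemployment rate ≈ 6.77%.

Initially, labor force = 36,072 + 2,212 = 38,284, so u = 2,212/38,284 = 5.78%.
After the first change, unemployed falls and employed rises by 718; labor force unchanged → E = 36,790, U = 1,494, labor force = 38,284.
After the second change, employed falls and unemployed rises by 1,097; labor force unchanged → E = 35,693, U = 2,591, labor force = 38,284.
New unemployment rate = 2,591 / 38,284 = 6.77%.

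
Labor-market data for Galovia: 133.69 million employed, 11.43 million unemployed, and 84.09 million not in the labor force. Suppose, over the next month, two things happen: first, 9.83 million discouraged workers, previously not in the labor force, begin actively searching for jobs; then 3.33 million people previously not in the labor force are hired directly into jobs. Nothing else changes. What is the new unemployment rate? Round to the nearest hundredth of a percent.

Initially, labor force = 133.69 + 11.43 = 145.12 million, so u = 11.43/145.12 = 7.88%.
After the first change, unemployed and labor force both rise by 9.83 → E = 133.69, U = 21.26, labor force = 154.95 million.
After the second change, employed and labor force both rise by 3.33; unemployed unchanged → E = 137.02, U = 21.26, labor force = 158.28 million.
New unemployment rate = 21.26 / 158.28 = 13.43%.

New unemployment rate ≈ 13.43%.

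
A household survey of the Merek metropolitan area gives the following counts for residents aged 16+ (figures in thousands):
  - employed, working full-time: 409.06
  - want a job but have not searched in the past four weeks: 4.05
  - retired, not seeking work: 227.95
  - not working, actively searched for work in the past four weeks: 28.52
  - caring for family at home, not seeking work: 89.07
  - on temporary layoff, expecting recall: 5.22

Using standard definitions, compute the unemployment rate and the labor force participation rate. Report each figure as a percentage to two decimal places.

Unemployment rate ≈ 7.62%; labor force participation rate ≈ 57.97%.

Employed = 409.06 thousand.
Unemployed = 28.52 + 5.22 = 33.74 thousand (jobless and actively searching, or on temporary layoff).
Labor force = 409.06 + 33.74 = 442.80 thousand.
Not in labor force = 4.05 + 227.95 + 89.07 = 321.07 thousand (those not working and not actively searching are outside the labor force — including those who want a job but have given up searching).
Civilian working-age population = 442.80 + 321.07 = 763.87 thousand.
Unemployment rate = 33.74 / 442.80 = 7.62%.
Labor force participation rate = 442.80 / 763.87 = 57.97%.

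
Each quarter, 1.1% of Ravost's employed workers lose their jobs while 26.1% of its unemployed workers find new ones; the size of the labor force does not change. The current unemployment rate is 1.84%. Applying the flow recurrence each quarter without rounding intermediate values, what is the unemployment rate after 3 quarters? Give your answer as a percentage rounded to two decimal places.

Unemployment rate after three quarters ≈ 3.19%.

With a fixed labor force, u_{t+1} = u_t + s·(1−u_t) − f·u_t = u_t·(1−s−f) + s.
Here 1−s−f = 0.728 and s = 0.011.
u_1 = 0.018400 × 0.728 + 0.011 = 0.024395.
u_2 = 0.024395 × 0.728 + 0.011 = 0.028760.
u_3 = 0.028760 × 0.728 + 0.011 = 0.031937.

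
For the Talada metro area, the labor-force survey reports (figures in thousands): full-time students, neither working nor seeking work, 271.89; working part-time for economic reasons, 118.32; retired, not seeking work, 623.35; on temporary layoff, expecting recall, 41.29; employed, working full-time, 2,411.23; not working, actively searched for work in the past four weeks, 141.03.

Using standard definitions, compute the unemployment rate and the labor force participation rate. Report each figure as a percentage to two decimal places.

Unemployment rate ≈ 6.72%; labor force participation rate ≈ 75.18%.

Employed = 118.32 + 2,411.23 = 2,529.55 thousand (anyone who worked, including part-time for economic reasons, counts as employed).
Unemployed = 41.29 + 141.03 = 182.32 thousand (jobless and actively searching, or on temporary layoff).
Labor force = 2,529.55 + 182.32 = 2,711.87 thousand.
Not in labor force = 271.89 + 623.35 = 895.24 thousand (those not working and not actively searching are outside the labor force).
Civilian working-age population = 2,711.87 + 895.24 = 3,607.11 thousand.
Unemployment rate = 182.32 / 2,711.87 = 6.72%.
Labor force participation rate = 2,711.87 / 3,607.11 = 75.18%.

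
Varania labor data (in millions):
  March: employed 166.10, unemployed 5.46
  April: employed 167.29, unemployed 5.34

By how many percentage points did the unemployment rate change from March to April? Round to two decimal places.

The unemployment rate changed by −0.09 percentage points.

March: labor force = 166.10 + 5.46 = 171.56; u = 5.46/171.56 = 3.18%.
April: labor force = 167.29 + 5.34 = 172.63; u = 5.34/172.63 = 3.09%.
Change = 3.09% − 3.18% = −0.09 pp.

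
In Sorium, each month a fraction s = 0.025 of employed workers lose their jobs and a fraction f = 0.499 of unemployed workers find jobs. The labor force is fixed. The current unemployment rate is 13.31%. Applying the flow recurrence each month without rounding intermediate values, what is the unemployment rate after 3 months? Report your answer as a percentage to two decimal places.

Unemployment rate after three months ≈ 5.69%.

With a fixed labor force, u_{t+1} = u_t + s·(1−u_t) − f·u_t = u_t·(1−s−f) + s.
Here 1−s−f = 0.476 and s = 0.025.
u_1 = 0.133100 × 0.476 + 0.025 = 0.088356.
u_2 = 0.088356 × 0.476 + 0.025 = 0.067057.
u_3 = 0.067057 × 0.476 + 0.025 = 0.056919.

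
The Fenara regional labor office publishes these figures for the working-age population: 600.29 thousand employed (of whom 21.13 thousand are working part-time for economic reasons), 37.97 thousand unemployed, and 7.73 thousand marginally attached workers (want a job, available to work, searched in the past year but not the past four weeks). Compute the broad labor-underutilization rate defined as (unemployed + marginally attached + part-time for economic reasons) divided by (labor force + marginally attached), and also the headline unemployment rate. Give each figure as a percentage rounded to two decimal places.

Labor force = 600.29 + 37.97 = 638.26 thousand.
Numerator = 37.97 + 7.73 + 21.13 = 66.83 thousand.
Denominator = 638.26 + 7.73 = 645.99 thousand.
Broad rate = 66.83 / 645.99 = 10.35%.
Headline unemployment rate = 37.97 / 638.26 = 5.95%.

Broad underutilization rate ≈ 10.35%; headline unemployment rate ≈ 5.95%.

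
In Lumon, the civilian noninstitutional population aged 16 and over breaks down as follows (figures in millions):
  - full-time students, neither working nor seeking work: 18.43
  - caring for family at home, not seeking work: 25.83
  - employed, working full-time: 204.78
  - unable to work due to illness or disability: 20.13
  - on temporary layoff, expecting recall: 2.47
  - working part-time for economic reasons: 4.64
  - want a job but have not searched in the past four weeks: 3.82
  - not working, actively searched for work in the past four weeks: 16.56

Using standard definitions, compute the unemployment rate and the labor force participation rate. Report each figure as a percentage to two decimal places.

Employed = 204.78 + 4.64 = 209.42 million (anyone who worked, including part-time for economic reasons, counts as employed).
Unemployed = 2.47 + 16.56 = 19.03 million (jobless and actively searching, or on temporary layoff).
Labor force = 209.42 + 19.03 = 228.45 million.
Not in labor force = 18.43 + 25.83 + 20.13 + 3.82 = 68.21 million (those not working and not actively searching are outside the labor force — including those who want a job but have given up searching).
Civilian working-age population = 228.45 + 68.21 = 296.66 million.
Unemployment rate = 19.03 / 228.45 = 8.33%.
Labor force participation rate = 228.45 / 296.66 = 77.01%.

Unemployment rate ≈ 8.33%; labor force participation rate ≈ 77.01%.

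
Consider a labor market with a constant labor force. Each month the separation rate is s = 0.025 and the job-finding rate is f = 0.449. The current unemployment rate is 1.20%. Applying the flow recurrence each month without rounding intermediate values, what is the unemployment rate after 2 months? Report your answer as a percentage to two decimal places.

With a fixed labor force, u_{t+1} = u_t + s·(1−u_t) − f·u_t = u_t·(1−s−f) + s.
Here 1−s−f = 0.526 and s = 0.025.
u_1 = 0.012000 × 0.526 + 0.025 = 0.031312.
u_2 = 0.031312 × 0.526 + 0.025 = 0.041470.

Unemployment rate after two months ≈ 4.15%.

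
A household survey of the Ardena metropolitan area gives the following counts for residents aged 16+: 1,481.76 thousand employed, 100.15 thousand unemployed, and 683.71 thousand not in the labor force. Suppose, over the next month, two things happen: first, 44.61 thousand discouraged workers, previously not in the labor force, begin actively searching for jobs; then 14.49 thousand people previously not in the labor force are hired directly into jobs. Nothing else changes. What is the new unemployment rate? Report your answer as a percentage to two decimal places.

New unemployment rate ≈ 8.82%.

Initially, labor force = 1,481.76 + 100.15 = 1,581.91 thousand, so u = 100.15/1,581.91 = 6.33%.
After the first change, unemployed and labor force both rise by 44.61 → E = 1,481.76, U = 144.76, labor force = 1,626.52 thousand.
After the second change, employed and labor force both rise by 14.49; unemployed unchanged → E = 1,496.25, U = 144.76, labor force = 1,641.01 thousand.
New unemployment rate = 144.76 / 1,641.01 = 8.82%.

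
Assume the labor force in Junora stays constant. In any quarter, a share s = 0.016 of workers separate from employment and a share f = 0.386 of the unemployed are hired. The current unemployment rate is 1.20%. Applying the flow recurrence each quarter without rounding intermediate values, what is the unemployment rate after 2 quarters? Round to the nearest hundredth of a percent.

Unemployment rate after two quarters ≈ 2.99%.

With a fixed labor force, u_{t+1} = u_t + s·(1−u_t) − f·u_t = u_t·(1−s−f) + s.
Here 1−s−f = 0.598 and s = 0.016.
u_1 = 0.012000 × 0.598 + 0.016 = 0.023176.
u_2 = 0.023176 × 0.598 + 0.016 = 0.029859.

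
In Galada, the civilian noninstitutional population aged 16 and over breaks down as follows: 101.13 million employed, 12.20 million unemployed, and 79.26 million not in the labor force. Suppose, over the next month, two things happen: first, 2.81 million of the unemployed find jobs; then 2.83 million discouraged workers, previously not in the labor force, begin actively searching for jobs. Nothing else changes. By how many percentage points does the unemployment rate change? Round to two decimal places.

The unemployment rate changes by −0.25 percentage points.

Initially, labor force = 101.13 + 12.20 = 113.33 million, so u = 12.20/113.33 = 10.77%.
After the first change, unemployed falls and employed rises by 2.81; labor force unchanged → E = 103.94, U = 9.39, labor force = 113.33 million.
After the second change, unemployed and labor force both rise by 2.83 → E = 103.94, U = 12.22, labor force = 116.16 million.
New unemployment rate = 12.22 / 116.16 = 10.52%.
Change = 10.52% − 10.77% = −0.25 percentage points.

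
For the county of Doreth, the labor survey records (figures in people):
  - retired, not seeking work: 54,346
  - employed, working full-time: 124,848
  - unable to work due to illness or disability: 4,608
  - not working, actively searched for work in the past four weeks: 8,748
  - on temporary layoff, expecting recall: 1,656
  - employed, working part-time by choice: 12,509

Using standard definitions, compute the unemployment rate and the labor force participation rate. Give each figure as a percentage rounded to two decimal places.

Unemployment rate ≈ 7.04%; labor force participation rate ≈ 71.48%.

Employed = 124,848 + 12,509 = 137,357.
Unemployed = 8,748 + 1,656 = 10,404 (jobless and actively searching, or on temporary layoff).
Labor force = 137,357 + 10,404 = 147,761.
Not in labor force = 54,346 + 4,608 = 58,954 (those not working and not actively searching are outside the labor force).
Civilian working-age population = 147,761 + 58,954 = 206,715.
Unemployment rate = 10,404 / 147,761 = 7.04%.
Labor force participation rate = 147,761 / 206,715 = 71.48%.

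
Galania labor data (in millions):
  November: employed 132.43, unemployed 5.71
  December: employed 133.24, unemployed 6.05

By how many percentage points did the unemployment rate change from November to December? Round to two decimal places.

November: labor force = 132.43 + 5.71 = 138.14; u = 5.71/138.14 = 4.13%.
December: labor force = 133.24 + 6.05 = 139.29; u = 6.05/139.29 = 4.34%.
Change = 4.34% − 4.13% = +0.21 pp.

The unemployment rate changed by +0.21 percentage points.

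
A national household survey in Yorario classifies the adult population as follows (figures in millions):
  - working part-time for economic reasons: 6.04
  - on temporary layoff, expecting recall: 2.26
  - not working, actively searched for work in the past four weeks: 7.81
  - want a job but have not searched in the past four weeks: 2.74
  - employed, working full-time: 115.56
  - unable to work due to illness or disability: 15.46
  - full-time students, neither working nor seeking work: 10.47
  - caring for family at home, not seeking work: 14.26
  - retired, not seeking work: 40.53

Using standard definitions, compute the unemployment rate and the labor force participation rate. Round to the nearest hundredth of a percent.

Unemployment rate ≈ 7.65%; labor force participation rate ≈ 61.20%.

Employed = 6.04 + 115.56 = 121.60 million (anyone who worked, including part-time for economic reasons, counts as employed).
Unemployed = 2.26 + 7.81 = 10.07 million (jobless and actively searching, or on temporary layoff).
Labor force = 121.60 + 10.07 = 131.67 million.
Not in labor force = 2.74 + 15.46 + 10.47 + 14.26 + 40.53 = 83.46 million (those not working and not actively searching are outside the labor force — including those who want a job but have given up searching).
Civilian working-age population = 131.67 + 83.46 = 215.13 million.
Unemployment rate = 10.07 / 131.67 = 7.65%.
Labor force participation rate = 131.67 / 215.13 = 61.20%.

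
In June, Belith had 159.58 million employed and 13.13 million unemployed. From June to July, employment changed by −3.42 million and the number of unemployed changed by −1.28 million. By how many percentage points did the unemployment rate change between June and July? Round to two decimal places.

The unemployment rate changed by −0.55 percentage points.

June: labor force = 159.58 + 13.13 = 172.71; u = 13.13/172.71 = 7.60%.
July: labor force = 156.16 + 11.85 = 168.01; u = 11.85/168.01 = 7.05%.
Change = 7.05% − 7.60% = −0.55 pp.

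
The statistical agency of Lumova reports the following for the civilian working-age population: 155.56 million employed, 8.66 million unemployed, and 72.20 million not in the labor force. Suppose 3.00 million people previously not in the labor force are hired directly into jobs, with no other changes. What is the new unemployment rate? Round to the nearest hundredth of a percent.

Initially, labor force = 155.56 + 8.66 = 164.22 million, so u = 8.66/164.22 = 5.27%.
After the change, employed and labor force both rise by 3.00; unemployed unchanged → E = 158.56, U = 8.66, labor force = 167.22 million.
New unemployment rate = 8.66 / 167.22 = 5.18%.

New unemployment rate ≈ 5.18%.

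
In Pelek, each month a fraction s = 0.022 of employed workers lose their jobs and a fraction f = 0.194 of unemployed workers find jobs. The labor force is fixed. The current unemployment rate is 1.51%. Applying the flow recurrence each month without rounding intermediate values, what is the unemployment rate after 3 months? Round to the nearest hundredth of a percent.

With a fixed labor force, u_{t+1} = u_t + s·(1−u_t) − f·u_t = u_t·(1−s−f) + s.
Here 1−s−f = 0.784 and s = 0.022.
u_1 = 0.015100 × 0.784 + 0.022 = 0.033838.
u_2 = 0.033838 × 0.784 + 0.022 = 0.048529.
u_3 = 0.048529 × 0.784 + 0.022 = 0.060047.

Unemployment rate after three months ≈ 6.00%.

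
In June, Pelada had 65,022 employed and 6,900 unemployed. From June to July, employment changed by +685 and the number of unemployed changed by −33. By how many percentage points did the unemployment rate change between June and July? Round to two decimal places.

The unemployment rate changed by −0.13 percentage points.

June: labor force = 65,022 + 6,900 = 71,922; u = 6,900/71,922 = 9.59%.
July: labor force = 65,707 + 6,867 = 72,574; u = 6,867/72,574 = 9.46%.
Change = 9.46% − 9.59% = −0.13 pp.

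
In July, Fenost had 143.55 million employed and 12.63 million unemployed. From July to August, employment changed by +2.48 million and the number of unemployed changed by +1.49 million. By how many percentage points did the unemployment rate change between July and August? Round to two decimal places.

July: labor force = 143.55 + 12.63 = 156.18; u = 12.63/156.18 = 8.09%.
August: labor force = 146.03 + 14.12 = 160.15; u = 14.12/160.15 = 8.82%.
Change = 8.82% − 8.09% = +0.73 pp.

The unemployment rate changed by +0.73 percentage points.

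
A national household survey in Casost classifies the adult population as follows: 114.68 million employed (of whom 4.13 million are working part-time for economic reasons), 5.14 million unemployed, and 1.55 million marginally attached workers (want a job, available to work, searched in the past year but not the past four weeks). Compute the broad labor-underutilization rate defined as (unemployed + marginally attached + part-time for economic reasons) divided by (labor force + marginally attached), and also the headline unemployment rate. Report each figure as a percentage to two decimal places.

Broad underutilization rate ≈ 8.91%; headline unemployment rate ≈ 4.29%.

Labor force = 114.68 + 5.14 = 119.82 million.
Numerator = 5.14 + 1.55 + 4.13 = 10.82 million.
Denominator = 119.82 + 1.55 = 121.37 million.
Broad rate = 10.82 / 121.37 = 8.91%.
Headline unemployment rate = 5.14 / 119.82 = 4.29%.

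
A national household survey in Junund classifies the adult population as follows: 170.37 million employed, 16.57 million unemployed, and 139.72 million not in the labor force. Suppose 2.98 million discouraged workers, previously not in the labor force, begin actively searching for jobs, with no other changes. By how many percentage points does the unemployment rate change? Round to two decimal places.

Initially, labor force = 170.37 + 16.57 = 186.94 million, so u = 16.57/186.94 = 8.86%.
After the change, unemployed and labor force both rise by 2.98 → E = 170.37, U = 19.55, labor force = 189.92 million.
New unemployment rate = 19.55 / 189.92 = 10.29%.
Change = 10.29% − 8.86% = +1.43 percentage points.

The unemployment rate changes by +1.43 percentage points.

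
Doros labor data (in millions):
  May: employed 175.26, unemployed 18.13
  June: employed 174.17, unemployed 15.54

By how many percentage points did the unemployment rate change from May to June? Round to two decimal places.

The unemployment rate changed by −1.18 percentage points.

May: labor force = 175.26 + 18.13 = 193.39; u = 18.13/193.39 = 9.37%.
June: labor force = 174.17 + 15.54 = 189.71; u = 15.54/189.71 = 8.19%.
Change = 8.19% − 9.37% = −1.18 pp.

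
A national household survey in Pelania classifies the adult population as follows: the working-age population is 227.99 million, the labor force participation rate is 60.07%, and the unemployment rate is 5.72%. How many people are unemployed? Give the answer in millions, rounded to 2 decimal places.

About 7.83 million are unemployed.

Labor force = 0.6007 × 227.99 = 136.95 million.
Unemployed = 0.0572 × 136.95 ≈ 7.83 million.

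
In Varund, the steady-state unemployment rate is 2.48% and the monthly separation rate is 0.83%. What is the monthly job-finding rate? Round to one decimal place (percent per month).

From u* = s/(s+f): f = s·(1−u)/u.
f = 0.83 × (1 − 0.0248) / 0.0248 = 0.8094 / 0.0248 ≈ 32.6% per month.

Job-finding rate ≈ 32.6% per month.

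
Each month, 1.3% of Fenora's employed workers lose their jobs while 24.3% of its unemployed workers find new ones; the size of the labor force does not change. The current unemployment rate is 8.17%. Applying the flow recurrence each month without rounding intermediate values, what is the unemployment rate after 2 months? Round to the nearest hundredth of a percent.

With a fixed labor force, u_{t+1} = u_t + s·(1−u_t) − f·u_t = u_t·(1−s−f) + s.
Here 1−s−f = 0.744 and s = 0.013.
u_1 = 0.081700 × 0.744 + 0.013 = 0.073785.
u_2 = 0.073785 × 0.744 + 0.013 = 0.067896.

Unemployment rate after two months ≈ 6.79%.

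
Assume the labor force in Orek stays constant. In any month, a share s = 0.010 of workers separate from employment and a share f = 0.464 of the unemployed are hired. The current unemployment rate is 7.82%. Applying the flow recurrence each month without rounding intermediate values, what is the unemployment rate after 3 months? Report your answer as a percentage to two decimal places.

Unemployment rate after three months ≈ 2.94%.

With a fixed labor force, u_{t+1} = u_t + s·(1−u_t) − f·u_t = u_t·(1−s−f) + s.
Here 1−s−f = 0.526 and s = 0.010.
u_1 = 0.078200 × 0.526 + 0.010 = 0.051133.
u_2 = 0.051133 × 0.526 + 0.010 = 0.036896.
u_3 = 0.036896 × 0.526 + 0.010 = 0.029407.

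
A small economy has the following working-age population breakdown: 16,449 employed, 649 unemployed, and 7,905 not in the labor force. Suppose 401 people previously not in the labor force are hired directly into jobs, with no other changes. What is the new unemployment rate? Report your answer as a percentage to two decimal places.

New unemployment rate ≈ 3.71%.

Initially, labor force = 16,449 + 649 = 17,098, so u = 649/17,098 = 3.80%.
After the change, employed and labor force both rise by 401; unemployed unchanged → E = 16,850, U = 649, labor force = 17,499.
New unemployment rate = 649 / 17,499 = 3.71%.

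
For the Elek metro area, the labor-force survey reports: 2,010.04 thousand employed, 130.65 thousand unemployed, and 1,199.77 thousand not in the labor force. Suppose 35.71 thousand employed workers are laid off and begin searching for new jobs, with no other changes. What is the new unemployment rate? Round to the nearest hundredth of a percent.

New unemployment rate ≈ 7.77%.

Initially, labor force = 2,010.04 + 130.65 = 2,140.69 thousand, so u = 130.65/2,140.69 = 6.10%.
After the change, employed falls and unemployed rises by 35.71; labor force unchanged → E = 1,974.33, U = 166.36, labor force = 2,140.69 thousand.
New unemployment rate = 166.36 / 2,140.69 = 7.77%.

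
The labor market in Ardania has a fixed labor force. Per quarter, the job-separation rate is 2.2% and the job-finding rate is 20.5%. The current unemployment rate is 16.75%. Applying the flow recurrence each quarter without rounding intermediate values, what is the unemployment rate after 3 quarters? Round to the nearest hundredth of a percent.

With a fixed labor force, u_{t+1} = u_t + s·(1−u_t) − f·u_t = u_t·(1−s−f) + s.
Here 1−s−f = 0.773 and s = 0.022.
u_1 = 0.167500 × 0.773 + 0.022 = 0.151478.
u_2 = 0.151478 × 0.773 + 0.022 = 0.139092.
u_3 = 0.139092 × 0.773 + 0.022 = 0.129518.

Unemployment rate after three quarters ≈ 12.95%.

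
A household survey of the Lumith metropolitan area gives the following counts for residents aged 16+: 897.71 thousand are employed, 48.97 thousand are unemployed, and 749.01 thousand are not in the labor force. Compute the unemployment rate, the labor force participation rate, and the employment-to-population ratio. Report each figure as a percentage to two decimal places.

Unemployment rate ≈ 5.17%; labor force participation rate ≈ 55.83%; employment-population ratio ≈ 52.94%.

Labor force = employed + unemployed = 897.71 + 48.97 = 946.68 thousand.
Working-age population = 946.68 + 749.01 = 1,695.69 thousand.
Unemployment rate = 48.97 / 946.68 = 5.17%.
Labor force participation rate = 946.68 / 1,695.69 = 55.83%.
Employment-population ratio = 897.71 / 1,695.69 = 52.94%.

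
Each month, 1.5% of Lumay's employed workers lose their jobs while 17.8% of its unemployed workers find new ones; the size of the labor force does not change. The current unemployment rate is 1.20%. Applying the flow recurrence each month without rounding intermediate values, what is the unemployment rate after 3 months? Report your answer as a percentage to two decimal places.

With a fixed labor force, u_{t+1} = u_t + s·(1−u_t) − f·u_t = u_t·(1−s−f) + s.
Here 1−s−f = 0.807 and s = 0.015.
u_1 = 0.012000 × 0.807 + 0.015 = 0.024684.
u_2 = 0.024684 × 0.807 + 0.015 = 0.034920.
u_3 = 0.034920 × 0.807 + 0.015 = 0.043180.

Unemployment rate after three months ≈ 4.32%.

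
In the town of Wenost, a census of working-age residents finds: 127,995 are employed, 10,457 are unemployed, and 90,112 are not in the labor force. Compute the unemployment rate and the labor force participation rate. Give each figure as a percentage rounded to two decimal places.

Unemployment rate ≈ 7.55%; labor force participation rate ≈ 60.57%.

Labor force = employed + unemployed = 127,995 + 10,457 = 138,452.
Working-age population = 138,452 + 90,112 = 228,564.
Unemployment rate = 10,457 / 138,452 = 7.55%.
Labor force participation rate = 138,452 / 228,564 = 60.57%.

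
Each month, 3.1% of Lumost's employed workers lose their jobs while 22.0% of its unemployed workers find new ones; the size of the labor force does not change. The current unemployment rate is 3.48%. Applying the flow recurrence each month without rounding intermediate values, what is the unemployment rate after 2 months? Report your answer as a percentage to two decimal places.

With a fixed labor force, u_{t+1} = u_t + s·(1−u_t) − f·u_t = u_t·(1−s−f) + s.
Here 1−s−f = 0.749 and s = 0.031.
u_1 = 0.034800 × 0.749 + 0.031 = 0.057065.
u_2 = 0.057065 × 0.749 + 0.031 = 0.073742.

Unemployment rate after two months ≈ 7.37%.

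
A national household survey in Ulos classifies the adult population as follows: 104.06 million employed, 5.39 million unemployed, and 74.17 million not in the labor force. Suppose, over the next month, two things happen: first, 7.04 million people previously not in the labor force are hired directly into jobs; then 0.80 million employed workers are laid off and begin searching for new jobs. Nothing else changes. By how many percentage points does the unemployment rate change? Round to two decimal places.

The unemployment rate changes by +0.39 percentage points.

Initially, labor force = 104.06 + 5.39 = 109.45 million, so u = 5.39/109.45 = 4.92%.
After the first change, employed and labor force both rise by 7.04; unemployed unchanged → E = 111.10, U = 5.39, labor force = 116.49 million.
After the second change, employed falls and unemployed rises by 0.80; labor force unchanged → E = 110.30, U = 6.19, labor force = 116.49 million.
New unemployment rate = 6.19 / 116.49 = 5.31%.
Change = 5.31% − 4.92% = +0.39 percentage points.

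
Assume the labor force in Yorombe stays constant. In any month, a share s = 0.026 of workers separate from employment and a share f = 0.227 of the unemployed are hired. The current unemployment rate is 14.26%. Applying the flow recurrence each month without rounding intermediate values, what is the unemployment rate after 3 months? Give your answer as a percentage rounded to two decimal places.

With a fixed labor force, u_{t+1} = u_t + s·(1−u_t) − f·u_t = u_t·(1−s−f) + s.
Here 1−s−f = 0.747 and s = 0.026.
u_1 = 0.142600 × 0.747 + 0.026 = 0.132522.
u_2 = 0.132522 × 0.747 + 0.026 = 0.124994.
u_3 = 0.124994 × 0.747 + 0.026 = 0.119371.

Unemployment rate after three months ≈ 11.94%.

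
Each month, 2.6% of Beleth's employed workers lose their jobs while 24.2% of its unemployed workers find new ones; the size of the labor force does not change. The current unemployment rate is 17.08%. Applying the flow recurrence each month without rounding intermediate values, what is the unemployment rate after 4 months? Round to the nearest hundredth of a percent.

With a fixed labor force, u_{t+1} = u_t + s·(1−u_t) − f·u_t = u_t·(1−s−f) + s.
Here 1−s−f = 0.732 and s = 0.026.
u_1 = 0.170800 × 0.732 + 0.026 = 0.151026.
u_2 = 0.151026 × 0.732 + 0.026 = 0.136551.
u_3 = 0.136551 × 0.732 + 0.026 = 0.125955.
u_4 = 0.125955 × 0.732 + 0.026 = 0.118199.

Unemployment rate after four months ≈ 11.82%.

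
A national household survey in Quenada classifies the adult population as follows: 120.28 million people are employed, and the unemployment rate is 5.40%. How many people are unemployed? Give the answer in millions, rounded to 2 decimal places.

About 6.87 million are unemployed.

Let U be the number unemployed. The labor force is E + U, and U/(E+U) = 0.0540.
So U = 0.0540 × 120.28 / (1 − 0.0540) = 6.4951 / 0.9460 ≈ 6.87 million.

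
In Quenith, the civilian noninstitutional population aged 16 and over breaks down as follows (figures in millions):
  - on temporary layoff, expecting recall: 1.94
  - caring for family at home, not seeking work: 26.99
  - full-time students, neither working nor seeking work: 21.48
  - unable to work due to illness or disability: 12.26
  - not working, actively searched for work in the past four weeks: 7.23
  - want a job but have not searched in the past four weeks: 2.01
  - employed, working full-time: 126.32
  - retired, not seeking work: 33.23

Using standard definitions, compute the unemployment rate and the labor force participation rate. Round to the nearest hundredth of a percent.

Unemployment rate ≈ 6.77%; labor force participation rate ≈ 58.54%.

Employed = 126.32 million.
Unemployed = 1.94 + 7.23 = 9.17 million (jobless and actively searching, or on temporary layoff).
Labor force = 126.32 + 9.17 = 135.49 million.
Not in labor force = 26.99 + 21.48 + 12.26 + 2.01 + 33.23 = 95.97 million (those not working and not actively searching are outside the labor force — including those who want a job but have given up searching).
Civilian working-age population = 135.49 + 95.97 = 231.46 million.
Unemployment rate = 9.17 / 135.49 = 6.77%.
Labor force participation rate = 135.49 / 231.46 = 58.54%.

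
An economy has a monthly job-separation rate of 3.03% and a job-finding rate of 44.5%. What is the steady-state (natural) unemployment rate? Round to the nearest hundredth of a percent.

Steady-state unemployment rate ≈ 6.37%.

At steady state the flows balance: s·E = f·U, so U/(E+U) = s/(s+f).
u* = 3.03 / (3.03 + 44.5) = 3.03 / 47.53 = 6.37%.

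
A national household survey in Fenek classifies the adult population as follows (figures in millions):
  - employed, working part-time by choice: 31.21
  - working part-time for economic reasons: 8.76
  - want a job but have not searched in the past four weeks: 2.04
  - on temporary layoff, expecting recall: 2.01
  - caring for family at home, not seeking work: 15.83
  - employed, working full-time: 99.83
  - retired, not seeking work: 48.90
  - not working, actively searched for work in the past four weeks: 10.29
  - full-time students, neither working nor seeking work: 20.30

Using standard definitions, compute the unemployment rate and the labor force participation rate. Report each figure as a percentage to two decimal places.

Unemployment rate ≈ 8.09%; labor force participation rate ≈ 63.59%.

Employed = 31.21 + 8.76 + 99.83 = 139.80 million (anyone who worked, including part-time for economic reasons, counts as employed).
Unemployed = 2.01 + 10.29 = 12.30 million (jobless and actively searching, or on temporary layoff).
Labor force = 139.80 + 12.30 = 152.10 million.
Not in labor force = 2.04 + 15.83 + 48.90 + 20.30 = 87.07 million (those not working and not actively searching are outside the labor force — including those who want a job but have given up searching).
Civilian working-age population = 152.10 + 87.07 = 239.17 million.
Unemployment rate = 12.30 / 152.10 = 8.09%.
Labor force participation rate = 152.10 / 239.17 = 63.59%.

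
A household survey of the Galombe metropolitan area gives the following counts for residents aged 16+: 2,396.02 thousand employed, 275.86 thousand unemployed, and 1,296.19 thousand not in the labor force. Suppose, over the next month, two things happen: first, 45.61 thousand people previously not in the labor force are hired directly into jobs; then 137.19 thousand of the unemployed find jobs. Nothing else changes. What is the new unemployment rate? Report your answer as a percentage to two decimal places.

Initially, labor force = 2,396.02 + 275.86 = 2,671.88 thousand, so u = 275.86/2,671.88 = 10.32%.
After the first change, employed and labor force both rise by 45.61; unemployed unchanged → E = 2,441.63, U = 275.86, labor force = 2,717.49 thousand.
After the second change, unemployed falls and employed rises by 137.19; labor force unchanged → E = 2,578.82, U = 138.67, labor force = 2,717.49 thousand.
New unemployment rate = 138.67 / 2,717.49 = 5.10%.

New unemployment rate ≈ 5.10%.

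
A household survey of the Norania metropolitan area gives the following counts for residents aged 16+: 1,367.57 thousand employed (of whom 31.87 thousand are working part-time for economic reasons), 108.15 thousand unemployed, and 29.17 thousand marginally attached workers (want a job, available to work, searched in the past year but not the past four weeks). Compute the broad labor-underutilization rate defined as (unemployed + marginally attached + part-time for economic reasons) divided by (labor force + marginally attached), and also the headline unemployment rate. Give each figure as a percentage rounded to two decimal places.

Labor force = 1,367.57 + 108.15 = 1,475.72 thousand.
Numerator = 108.15 + 29.17 + 31.87 = 169.19 thousand.
Denominator = 1,475.72 + 29.17 = 1,504.89 thousand.
Broad rate = 169.19 / 1,504.89 = 11.24%.
Headline unemployment rate = 108.15 / 1,475.72 = 7.33%.

Broad underutilization rate ≈ 11.24%; headline unemployment rate ≈ 7.33%.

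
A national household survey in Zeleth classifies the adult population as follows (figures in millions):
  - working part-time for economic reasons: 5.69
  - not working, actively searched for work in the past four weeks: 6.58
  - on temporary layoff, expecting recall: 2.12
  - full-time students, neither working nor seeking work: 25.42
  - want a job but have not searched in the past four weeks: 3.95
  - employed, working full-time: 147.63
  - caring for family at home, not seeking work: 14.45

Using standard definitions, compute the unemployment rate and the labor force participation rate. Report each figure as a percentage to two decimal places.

Unemployment rate ≈ 5.37%; labor force participation rate ≈ 78.71%.

Employed = 5.69 + 147.63 = 153.32 million (anyone who worked, including part-time for economic reasons, counts as employed).
Unemployed = 6.58 + 2.12 = 8.70 million (jobless and actively searching, or on temporary layoff).
Labor force = 153.32 + 8.70 = 162.02 million.
Not in labor force = 25.42 + 3.95 + 14.45 = 43.82 million (those not working and not actively searching are outside the labor force — including those who want a job but have given up searching).
Civilian working-age population = 162.02 + 43.82 = 205.84 million.
Unemployment rate = 8.70 / 162.02 = 5.37%.
Labor force participation rate = 162.02 / 205.84 = 78.71%.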